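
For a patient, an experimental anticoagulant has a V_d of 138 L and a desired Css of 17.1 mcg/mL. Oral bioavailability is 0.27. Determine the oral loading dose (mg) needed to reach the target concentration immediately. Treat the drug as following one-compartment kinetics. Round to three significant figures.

LD = Vd × C / F = 138.0 × 17.10 / 0.27 = 8740 mg

8740 mg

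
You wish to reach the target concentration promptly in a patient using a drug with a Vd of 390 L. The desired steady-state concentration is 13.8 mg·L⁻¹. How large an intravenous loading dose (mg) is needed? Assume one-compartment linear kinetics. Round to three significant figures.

LD = Vd × C = 390.0 × 13.80 = 5382 mg

5380 mg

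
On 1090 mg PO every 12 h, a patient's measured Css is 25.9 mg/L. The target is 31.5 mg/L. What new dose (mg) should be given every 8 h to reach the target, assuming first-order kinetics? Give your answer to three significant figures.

884 mg

For first-order elimination, Css ∝ F·D/(CL·τ); F and CL are unchanged, so Css ∝ D/τ.
D₂ = D₁ × (Css,target / Css,current) × (τ₂/τ₁) = 1090 × (31.5/25.9) × (8/12) = 883.8 mg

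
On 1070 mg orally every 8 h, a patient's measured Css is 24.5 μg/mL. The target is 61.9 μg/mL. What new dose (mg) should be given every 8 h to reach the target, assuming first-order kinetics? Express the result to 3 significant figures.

For first-order elimination, Css ∝ F·D/(CL·τ); F and CL are unchanged, so Css ∝ D/τ.
D₂ = D₁ × (Css,target / Css,current) = 1070 × 61.9/24.5 = 2703 mg

2700 mg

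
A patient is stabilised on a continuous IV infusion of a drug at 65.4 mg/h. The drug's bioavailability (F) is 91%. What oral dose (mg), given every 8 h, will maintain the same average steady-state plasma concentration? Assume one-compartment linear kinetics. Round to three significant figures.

To maintain the same Css, the systemic dosing rate must be unchanged: F·D/τ = infusion rate.
D = rate × τ / F = 65.4 × 8 / 0.91 = 574.9 mg

575 mg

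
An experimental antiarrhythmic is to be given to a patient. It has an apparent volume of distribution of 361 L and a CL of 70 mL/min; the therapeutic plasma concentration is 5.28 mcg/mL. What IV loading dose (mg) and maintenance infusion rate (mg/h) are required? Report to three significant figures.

Loading dose = Vd × C = 361.0 × 5.28 = 1906 mg
Convert clearance: 70 mL/min × 60 min/h ÷ 1000 mL/L = 4.200 L/h
Maintenance infusion rate = CL × Css = 4.200 × 5.28 = 22.18 mg/h

(a) 1910 mg; (b) 22.2 mg/h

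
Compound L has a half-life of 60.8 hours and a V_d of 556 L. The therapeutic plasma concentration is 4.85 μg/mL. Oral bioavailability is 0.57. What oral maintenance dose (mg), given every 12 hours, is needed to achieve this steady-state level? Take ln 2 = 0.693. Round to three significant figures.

647 mg

CL = ln 2 · Vd / t½ = 0.693 × 556.0 / 60.8 = 6.337 L/h
D = CL × Css × τ / F = 6.337 × 4.85 × 12 / 0.57 = 647.0 mg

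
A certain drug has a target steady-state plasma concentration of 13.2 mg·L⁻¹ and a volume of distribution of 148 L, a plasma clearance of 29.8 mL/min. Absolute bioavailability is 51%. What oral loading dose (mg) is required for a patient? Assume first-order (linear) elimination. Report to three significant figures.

3830 mg

The loading dose fills Vd to the target concentration.
LD = Vd × C / F = 148.0 × 13.20 / 0.51 = 3831 mg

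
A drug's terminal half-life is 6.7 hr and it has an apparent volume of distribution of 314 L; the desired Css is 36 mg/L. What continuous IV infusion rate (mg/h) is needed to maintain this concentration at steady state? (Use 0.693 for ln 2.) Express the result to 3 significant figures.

CL = ln 2 · Vd / t½ = 0.693 × 314.0 / 6.7 = 32.48 L/h
Infusion rate = CL × Css = 32.48 × 36 = 1169 mg/h

1170 mg/h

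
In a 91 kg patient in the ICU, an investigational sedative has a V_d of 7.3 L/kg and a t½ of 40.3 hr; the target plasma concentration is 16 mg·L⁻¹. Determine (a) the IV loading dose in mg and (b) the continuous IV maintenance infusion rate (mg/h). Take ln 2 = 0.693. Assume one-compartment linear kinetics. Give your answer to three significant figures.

Vd = 7.3 L/kg × 91 kg = 664.3 L
LD = Vd × C = 664.3 × 16 = 10630 mg
CL = 0.693 × Vd / t½ = 0.693 × 664.3 / 40.3 = 11.42 L/h
Infusion rate = CL × Css = 11.42 × 16 = 182.7 mg/h

(a) 10600 mg; (b) 183 mg/h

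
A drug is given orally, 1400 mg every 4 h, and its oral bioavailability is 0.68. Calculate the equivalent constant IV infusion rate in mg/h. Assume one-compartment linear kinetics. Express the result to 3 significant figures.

238 mg/h

Equivalent systemic input: infusion rate = F·D/τ.
Rate = 0.68 × 1400 / 4 = 238.0 mg/h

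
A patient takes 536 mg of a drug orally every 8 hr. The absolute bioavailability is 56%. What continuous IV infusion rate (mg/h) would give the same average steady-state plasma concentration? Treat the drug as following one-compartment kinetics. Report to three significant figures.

37.5 mg/h

Equivalent systemic input: infusion rate = F·D/τ.
Rate = 0.56 × 536 / 8 = 37.52 mg/h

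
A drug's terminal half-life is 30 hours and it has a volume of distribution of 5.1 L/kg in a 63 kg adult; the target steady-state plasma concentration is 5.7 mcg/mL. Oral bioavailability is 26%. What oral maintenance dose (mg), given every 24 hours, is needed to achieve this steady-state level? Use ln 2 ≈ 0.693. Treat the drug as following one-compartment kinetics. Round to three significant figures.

3910 mg

Vd(total) = 63 kg × 5.1 L/kg = 321.3 L
k = 0.693/30 = 0.02310 h⁻¹, so CL = k·Vd = 0.02310 × 321.3 = 7.422 L/h
D = CL × Css × τ / F = 7.422 × 5.7 × 24 / 0.26 = 3905 mg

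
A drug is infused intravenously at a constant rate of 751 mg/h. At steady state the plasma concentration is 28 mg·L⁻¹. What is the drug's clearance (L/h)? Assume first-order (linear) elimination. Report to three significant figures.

At steady state, infusion rate = CL × Css, so CL = rate / Css.
CL = 751 / 28 = 26.82 L/h

26.8 L/h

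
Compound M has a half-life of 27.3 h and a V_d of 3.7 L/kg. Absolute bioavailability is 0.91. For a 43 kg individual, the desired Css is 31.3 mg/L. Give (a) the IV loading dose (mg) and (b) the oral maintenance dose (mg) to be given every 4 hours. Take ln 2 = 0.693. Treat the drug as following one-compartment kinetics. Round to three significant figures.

Total Vd = 3.7 × 43 = 159.1 L
LD = Vd × C = 159.1 × 31.3 = 4980 mg
CL = 0.693 × Vd / t½ = 0.693 × 159.1 / 27.3 = 4.039 L/h
D = CL × Css × τ / F = 4.039 × 31.3 × 4 / 0.91 = 555.7 mg

(a) 4980 mg; (b) 556 mg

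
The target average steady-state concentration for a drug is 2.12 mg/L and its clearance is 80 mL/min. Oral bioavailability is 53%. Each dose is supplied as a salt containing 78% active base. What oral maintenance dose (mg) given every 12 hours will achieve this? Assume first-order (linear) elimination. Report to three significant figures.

295 mg

CL = 80 mL/min = 80 × 0.06 = 4.800 L/h
D = CL × Css × τ / F / S = 4.800 × 2.12 × 12 / 0.53 / 0.78 = 295.4 mg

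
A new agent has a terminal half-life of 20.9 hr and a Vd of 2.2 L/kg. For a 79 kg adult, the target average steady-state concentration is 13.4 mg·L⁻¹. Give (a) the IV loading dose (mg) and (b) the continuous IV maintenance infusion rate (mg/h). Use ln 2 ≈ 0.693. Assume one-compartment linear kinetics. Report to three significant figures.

Total Vd = 2.2 × 79 = 173.8 L
LD = Vd × C = 173.8 × 13.4 = 2329 mg
CL = 0.693 × Vd / t½ = 0.693 × 173.8 / 20.9 = 5.763 L/h
Infusion rate = CL × Css = 5.763 × 13.4 = 77.22 mg/h

(a) 2330 mg; (b) 77.2 mg/h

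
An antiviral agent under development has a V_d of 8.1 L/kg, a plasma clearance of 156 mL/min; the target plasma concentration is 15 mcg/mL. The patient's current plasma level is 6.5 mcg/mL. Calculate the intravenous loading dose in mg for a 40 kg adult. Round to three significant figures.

2750 mg

Vd = 8.1 L/kg × 40 kg = 324.0 L
Concentration deficit ΔC = 15 − 6.5 = 8.500 mg/L
LD = Vd × ΔC = 324.0 × 8.500 = 2754 mg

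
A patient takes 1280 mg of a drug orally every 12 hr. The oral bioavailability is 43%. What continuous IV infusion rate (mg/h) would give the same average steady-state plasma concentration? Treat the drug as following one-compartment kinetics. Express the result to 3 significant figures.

45.9 mg/h

Equivalent systemic input: infusion rate = F·D/τ.
Rate = 0.43 × 1280 / 12 = 45.87 mg/h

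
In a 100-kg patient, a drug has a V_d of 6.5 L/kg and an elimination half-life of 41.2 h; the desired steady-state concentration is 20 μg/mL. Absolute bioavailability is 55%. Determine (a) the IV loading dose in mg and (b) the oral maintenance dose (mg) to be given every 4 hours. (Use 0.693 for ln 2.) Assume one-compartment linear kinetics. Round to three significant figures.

Vd = 6.5 L/kg × 100 kg = 650.0 L
LD = Vd × C = 650.0 × 20 = 13000 mg
CL = 0.693 × Vd / t½ = 0.693 × 650.0 / 41.2 = 10.93 L/h
D = CL × Css × τ / F = 10.93 × 20 × 4 / 0.55 = 1590 mg

(a) 13000 mg; (b) 1590 mg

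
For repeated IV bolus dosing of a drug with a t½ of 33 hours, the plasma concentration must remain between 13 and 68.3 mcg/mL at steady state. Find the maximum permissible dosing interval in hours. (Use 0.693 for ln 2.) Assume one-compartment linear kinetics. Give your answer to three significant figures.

79.0 h

k = 0.693 / t½ = 0.693 / 33 = 0.02100 h⁻¹
Between IV bolus doses, concentration decays as C = C₀·e^(−kτ), so C_peak/C_trough = e^(kτ).
τ_max = ln(C_peak/C_trough) / k = ln(68.3/13) / 0.02100 = 1.659 / 0.02100 = 79.00 h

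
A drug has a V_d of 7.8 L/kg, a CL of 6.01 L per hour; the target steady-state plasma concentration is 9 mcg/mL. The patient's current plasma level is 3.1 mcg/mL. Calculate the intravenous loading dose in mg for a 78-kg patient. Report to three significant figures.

3590 mg

Total Vd = 7.8 × 78 = 608.4 L
The loading dose fills Vd to the target concentration; clearance is irrelevant here.
Concentration deficit ΔC = 9 − 3.1 = 5.900 mg/L
LD = Vd × ΔC = 608.4 × 5.900 = 3590 mg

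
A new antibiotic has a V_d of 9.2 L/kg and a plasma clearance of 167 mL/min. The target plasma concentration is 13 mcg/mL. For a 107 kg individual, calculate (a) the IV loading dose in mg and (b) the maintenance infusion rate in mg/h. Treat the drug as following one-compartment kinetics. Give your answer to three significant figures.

(a) 12800 mg; (b) 130 mg/h

Vd = 9.2 L/kg × 107 kg = 984.4 L
Loading dose = Vd × C = 984.4 × 13 = 12800 mg
CL = 167 mL/min × 60/1000 = 10.02 L/h
Maintenance infusion rate = CL × Css = 10.02 × 13 = 130.3 mg/h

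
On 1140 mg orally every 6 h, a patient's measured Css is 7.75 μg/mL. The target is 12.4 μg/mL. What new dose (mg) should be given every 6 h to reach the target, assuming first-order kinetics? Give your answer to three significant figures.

For first-order elimination, Css ∝ F·D/(CL·τ); F and CL are unchanged, so Css ∝ D/τ.
D₂ = D₁ × (Css,target / Css,current) = 1140 × 12.4/7.75 = 1824 mg

1820 mg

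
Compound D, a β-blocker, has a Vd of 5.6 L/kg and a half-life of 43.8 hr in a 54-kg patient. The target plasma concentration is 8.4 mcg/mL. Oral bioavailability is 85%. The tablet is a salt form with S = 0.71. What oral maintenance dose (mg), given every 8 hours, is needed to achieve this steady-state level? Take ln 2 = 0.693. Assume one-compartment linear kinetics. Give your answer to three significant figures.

533 mg

Total Vd = 5.6 × 54 = 302.4 L
CL = ln 2 · Vd / t½ = 0.693 × 302.4 / 43.8 = 4.785 L/h
D = CL × Css × τ / F / S = 4.785 × 8.4 × 8 / 0.85 / 0.71 = 532.8 mg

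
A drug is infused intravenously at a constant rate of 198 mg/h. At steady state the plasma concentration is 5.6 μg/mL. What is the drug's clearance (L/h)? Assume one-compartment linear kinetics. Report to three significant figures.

At steady state, infusion rate = CL × Css, so CL = rate / Css.
CL = 198 / 5.6 = 35.36 L/h

35.4 L/h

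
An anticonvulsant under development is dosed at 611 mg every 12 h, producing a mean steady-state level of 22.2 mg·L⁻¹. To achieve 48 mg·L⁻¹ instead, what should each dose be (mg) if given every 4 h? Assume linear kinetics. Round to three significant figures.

With linear kinetics, Css is proportional to dose rate (D/τ) at fixed clearance.
D₂ = D₁ × (Css,target / Css,current) × (τ₂/τ₁) = 611 × (48/22.2) × (4/12) = 440.4 mg

440 mg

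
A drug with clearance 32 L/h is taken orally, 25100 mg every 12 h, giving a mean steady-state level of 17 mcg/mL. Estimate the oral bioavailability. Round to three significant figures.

F·D/τ = CL·Css at steady state → F = CL·Css·τ / D.
F = 32 × 17 × 12 / 25100 = 0.260

0.260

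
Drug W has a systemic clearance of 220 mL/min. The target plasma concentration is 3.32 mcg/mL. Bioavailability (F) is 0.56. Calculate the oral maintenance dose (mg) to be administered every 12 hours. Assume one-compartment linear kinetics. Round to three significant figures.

939 mg

CL = 220 mL/min × 60/1000 = 13.20 L/h
D = CL × Css × τ / F = 13.20 × 3.32 × 12 / 0.56 = 939.1 mg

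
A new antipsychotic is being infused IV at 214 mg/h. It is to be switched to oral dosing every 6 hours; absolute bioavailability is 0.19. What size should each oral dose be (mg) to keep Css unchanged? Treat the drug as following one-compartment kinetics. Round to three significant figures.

To maintain the same Css, the systemic dosing rate must be unchanged: F·D/τ = infusion rate.
D = rate × τ / F = 214 × 6 / 0.19 = 6758 mg

6760 mg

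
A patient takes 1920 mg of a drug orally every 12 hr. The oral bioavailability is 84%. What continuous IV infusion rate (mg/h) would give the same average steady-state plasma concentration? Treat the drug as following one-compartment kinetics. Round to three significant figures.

134 mg/h

Equivalent systemic input: infusion rate = F·D/τ.
Rate = 0.84 × 1920 / 12 = 134.4 mg/h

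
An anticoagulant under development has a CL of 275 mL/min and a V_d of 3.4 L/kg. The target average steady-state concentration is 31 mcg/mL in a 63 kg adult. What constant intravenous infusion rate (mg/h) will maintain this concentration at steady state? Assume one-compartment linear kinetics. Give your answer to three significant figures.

Convert clearance: 275 mL/min × 60 min/h ÷ 1000 mL/L = 16.50 L/h
Vd does not affect the maintenance rate; only clearance governs steady-state input.
Infusion rate = CL · Css = 16.50 L/h × 31 mg/L = 511.5 mg/h

512 mg/h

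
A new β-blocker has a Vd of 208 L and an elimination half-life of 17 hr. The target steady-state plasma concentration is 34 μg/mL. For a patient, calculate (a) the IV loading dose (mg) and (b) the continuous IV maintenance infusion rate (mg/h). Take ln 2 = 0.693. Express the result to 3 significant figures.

(a) 7070 mg; (b) 288 mg/h

LD = Vd × C = 208.0 × 34 = 7072 mg
CL = 0.693 × Vd / t½ = 0.693 × 208.0 / 17 = 8.479 L/h
Infusion rate = CL × Css = 8.479 × 34 = 288.3 mg/h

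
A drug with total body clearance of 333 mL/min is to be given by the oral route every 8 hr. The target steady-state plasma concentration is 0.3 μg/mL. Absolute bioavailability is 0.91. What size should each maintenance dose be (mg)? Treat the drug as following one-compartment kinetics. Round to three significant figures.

Convert clearance: 333 mL/min × 60 min/h ÷ 1000 mL/L = 19.98 L/h
D = CL × Css × τ / F = 19.98 × 0.3 × 8 / 0.91 = 52.69 mg

52.7 mg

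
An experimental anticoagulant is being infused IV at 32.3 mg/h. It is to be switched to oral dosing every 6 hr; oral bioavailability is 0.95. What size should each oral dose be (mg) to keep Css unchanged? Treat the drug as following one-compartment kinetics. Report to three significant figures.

To maintain the same Css, the systemic dosing rate must be unchanged: F·D/τ = infusion rate.
D = rate × τ / F = 32.3 × 6 / 0.95 = 204.0 mg

204 mg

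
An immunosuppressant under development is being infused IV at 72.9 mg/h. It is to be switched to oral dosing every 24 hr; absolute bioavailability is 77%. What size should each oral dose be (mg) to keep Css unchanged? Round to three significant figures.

2270 mg

To maintain the same Css, the systemic dosing rate must be unchanged: F·D/τ = infusion rate.
D = rate × τ / F = 72.9 × 24 / 0.77 = 2272 mg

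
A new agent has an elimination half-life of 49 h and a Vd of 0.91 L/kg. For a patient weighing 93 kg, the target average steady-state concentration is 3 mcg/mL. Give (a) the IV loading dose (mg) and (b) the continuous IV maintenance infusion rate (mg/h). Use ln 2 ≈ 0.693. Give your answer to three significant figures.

Vd(total) = 93 kg × 0.91 L/kg = 84.63 L
LD = Vd × C = 84.63 × 3 = 253.9 mg
CL = 0.693 × Vd / t½ = 0.693 × 84.63 / 49 = 1.197 L/h
Infusion rate = CL × Css = 1.197 × 3 = 3.591 mg/h

(a) 254 mg; (b) 3.59 mg/h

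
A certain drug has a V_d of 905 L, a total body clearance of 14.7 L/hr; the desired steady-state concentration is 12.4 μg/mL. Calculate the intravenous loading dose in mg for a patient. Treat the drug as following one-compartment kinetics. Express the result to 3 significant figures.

LD = Vd × C = 905.0 × 12.40 = 11220 mg

11200 mg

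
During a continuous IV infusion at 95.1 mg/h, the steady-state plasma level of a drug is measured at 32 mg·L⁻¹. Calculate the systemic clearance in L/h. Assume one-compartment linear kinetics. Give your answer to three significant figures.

At steady state, infusion rate = CL × Css, so CL = rate / Css.
CL = 95.1 / 32 = 2.972 L/h

2.97 L/h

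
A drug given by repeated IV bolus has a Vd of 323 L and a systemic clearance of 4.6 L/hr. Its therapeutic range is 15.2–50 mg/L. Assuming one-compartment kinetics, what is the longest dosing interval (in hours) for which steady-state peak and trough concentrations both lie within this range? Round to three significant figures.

k = CL / Vd = 4.600 / 323.0 = 0.01424 h⁻¹
Between IV bolus doses, concentration decays as C = C₀·e^(−kτ), so C_peak/C_trough = e^(kτ).
τ_max = ln(C_peak/C_trough) / k = ln(50/15.2) / 0.01424 = 1.191 / 0.01424 = 83.64 h

83.6 h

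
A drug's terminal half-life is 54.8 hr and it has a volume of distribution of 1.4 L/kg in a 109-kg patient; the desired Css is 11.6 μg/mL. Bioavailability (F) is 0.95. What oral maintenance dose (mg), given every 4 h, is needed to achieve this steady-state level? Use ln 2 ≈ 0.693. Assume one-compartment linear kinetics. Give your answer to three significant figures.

Vd(total) = 109 kg × 1.4 L/kg = 152.6 L
CL = ln 2 · Vd / t½ = 0.693 × 152.6 / 54.8 = 1.930 L/h
D = CL × Css × τ / F = 1.930 × 11.6 × 4 / 0.95 = 94.27 mg

94.3 mg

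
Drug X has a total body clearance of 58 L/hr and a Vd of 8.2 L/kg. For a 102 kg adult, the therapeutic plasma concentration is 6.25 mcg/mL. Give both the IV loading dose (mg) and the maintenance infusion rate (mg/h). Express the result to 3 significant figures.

Total Vd = 8.2 × 102 = 836.4 L
Loading: fill Vd to C_target → 836.4 L × 6.25 mg/L = 5228 mg
Maintenance infusion rate = CL × Css = 58.00 × 6.25 = 362.5 mg/h

(a) 5230 mg; (b) 363 mg/h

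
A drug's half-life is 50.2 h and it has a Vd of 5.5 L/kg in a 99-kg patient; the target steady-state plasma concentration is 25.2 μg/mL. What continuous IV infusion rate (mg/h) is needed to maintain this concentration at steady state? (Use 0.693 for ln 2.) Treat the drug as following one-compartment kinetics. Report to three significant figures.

Total Vd = 5.5 × 99 = 544.5 L
CL = ln 2 · Vd / t½ = 0.693 × 544.5 / 50.2 = 7.517 L/h
Infusion rate = CL × Css = 7.517 × 25.2 = 189.4 mg/h

189 mg/h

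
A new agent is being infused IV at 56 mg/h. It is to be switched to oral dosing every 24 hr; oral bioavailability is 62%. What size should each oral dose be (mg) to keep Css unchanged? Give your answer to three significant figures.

2170 mg

To maintain the same Css, the systemic dosing rate must be unchanged: F·D/τ = infusion rate.
D = rate × τ / F = 56 × 24 / 0.62 = 2168 mg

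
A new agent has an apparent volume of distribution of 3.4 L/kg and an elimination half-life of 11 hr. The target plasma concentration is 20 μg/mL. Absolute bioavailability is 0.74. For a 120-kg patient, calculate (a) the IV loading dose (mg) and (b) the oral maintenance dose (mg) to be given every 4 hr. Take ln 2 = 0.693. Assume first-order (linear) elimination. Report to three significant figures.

Total Vd = 3.4 × 120 = 408.0 L
LD = Vd × C = 408.0 × 20 = 8160 mg
CL = 0.693 × Vd / t½ = 0.693 × 408.0 / 11 = 25.70 L/h
D = CL × Css × τ / F = 25.70 × 20 × 4 / 0.74 = 2778 mg

(a) 8160 mg; (b) 2780 mg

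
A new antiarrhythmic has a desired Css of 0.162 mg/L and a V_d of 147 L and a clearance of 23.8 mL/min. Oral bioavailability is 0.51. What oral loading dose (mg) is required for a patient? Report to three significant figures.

46.7 mg

LD = Vd × C / F = 147.0 × 0.1620 / 0.51 = 46.69 mg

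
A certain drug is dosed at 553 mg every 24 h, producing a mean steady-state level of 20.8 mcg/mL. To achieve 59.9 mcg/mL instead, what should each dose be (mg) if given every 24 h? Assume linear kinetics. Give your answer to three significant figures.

1590 mg

For first-order elimination, Css ∝ F·D/(CL·τ); F and CL are unchanged, so Css ∝ D/τ.
D₂ = D₁ × (Css,target / Css,current) = 553 × 59.9/20.8 = 1593 mg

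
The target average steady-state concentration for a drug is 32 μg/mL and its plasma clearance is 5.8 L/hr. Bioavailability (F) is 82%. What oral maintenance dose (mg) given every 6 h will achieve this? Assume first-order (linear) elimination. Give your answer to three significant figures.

1360 mg

D = CL × Css × τ / F = 5.800 × 32 × 6 / 0.82 = 1358 mg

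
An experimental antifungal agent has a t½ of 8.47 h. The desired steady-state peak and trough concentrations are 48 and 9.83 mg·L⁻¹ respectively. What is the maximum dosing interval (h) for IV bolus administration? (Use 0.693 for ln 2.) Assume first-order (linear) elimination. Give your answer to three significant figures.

k = 0.693 / t½ = 0.693 / 8.47 = 0.08182 h⁻¹
Between IV bolus doses, concentration decays as C = C₀·e^(−kτ), so C_peak/C_trough = e^(kτ).
τ_max = ln(C_peak/C_trough) / k = ln(48/9.83) / 0.08182 = 1.586 / 0.08182 = 19.38 h

19.4 h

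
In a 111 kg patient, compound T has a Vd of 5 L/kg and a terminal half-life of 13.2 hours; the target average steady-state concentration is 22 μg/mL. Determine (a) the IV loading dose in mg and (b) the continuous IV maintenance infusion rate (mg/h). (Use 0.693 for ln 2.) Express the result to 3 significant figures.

Vd = 5 L/kg × 111 kg = 555.0 L
LD = Vd × C = 555.0 × 22 = 12210 mg
CL = 0.693 × Vd / t½ = 0.693 × 555.0 / 13.2 = 29.14 L/h
Infusion rate = CL × Css = 29.14 × 22 = 641.1 mg/h

(a) 12200 mg; (b) 641 mg/h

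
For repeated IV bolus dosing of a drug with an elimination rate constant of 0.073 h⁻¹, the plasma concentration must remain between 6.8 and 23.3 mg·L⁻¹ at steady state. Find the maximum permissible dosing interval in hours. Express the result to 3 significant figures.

Between IV bolus doses, concentration decays as C = C₀·e^(−kτ), so C_peak/C_trough = e^(kτ).
τ_max = ln(C_peak/C_trough) / k = ln(23.3/6.8) / 0.07300 = 1.232 / 0.07300 = 16.88 h

16.9 h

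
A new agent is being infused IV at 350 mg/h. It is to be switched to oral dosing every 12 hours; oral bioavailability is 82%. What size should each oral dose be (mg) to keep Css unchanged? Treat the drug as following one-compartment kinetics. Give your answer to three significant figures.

To maintain the same Css, the systemic dosing rate must be unchanged: F·D/τ = infusion rate.
D = rate × τ / F = 350 × 12 / 0.82 = 5122 mg

5120 mg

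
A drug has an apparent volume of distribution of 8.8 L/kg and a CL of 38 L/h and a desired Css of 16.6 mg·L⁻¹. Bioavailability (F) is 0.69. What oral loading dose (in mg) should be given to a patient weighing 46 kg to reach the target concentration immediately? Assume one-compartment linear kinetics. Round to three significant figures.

9740 mg

Total Vd = 8.8 × 46 = 404.8 L
LD is governed by Vd — clearance does not enter the loading-dose calculation.
LD = Vd × C / F = 404.8 × 16.60 / 0.69 = 9739 mg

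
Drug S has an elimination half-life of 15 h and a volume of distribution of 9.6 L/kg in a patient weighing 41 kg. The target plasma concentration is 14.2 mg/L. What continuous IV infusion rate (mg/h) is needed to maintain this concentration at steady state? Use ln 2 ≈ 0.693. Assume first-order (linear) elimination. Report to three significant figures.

258 mg/h

Total Vd = 9.6 × 41 = 393.6 L
CL = 0.693 × Vd / t½ = 0.693 × 393.6 / 15 = 18.18 L/h
Infusion rate = CL × Css = 18.18 × 14.2 = 258.2 mg/h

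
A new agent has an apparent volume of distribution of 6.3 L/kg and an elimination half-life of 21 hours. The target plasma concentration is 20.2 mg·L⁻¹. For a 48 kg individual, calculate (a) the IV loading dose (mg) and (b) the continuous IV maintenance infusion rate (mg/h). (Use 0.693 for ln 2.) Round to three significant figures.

Vd(total) = 48 kg × 6.3 L/kg = 302.4 L
LD = Vd × C = 302.4 × 20.2 = 6108 mg
CL = 0.693 × Vd / t½ = 0.693 × 302.4 / 21 = 9.979 L/h
Infusion rate = CL × Css = 9.979 × 20.2 = 201.6 mg/h

(a) 6110 mg; (b) 202 mg/h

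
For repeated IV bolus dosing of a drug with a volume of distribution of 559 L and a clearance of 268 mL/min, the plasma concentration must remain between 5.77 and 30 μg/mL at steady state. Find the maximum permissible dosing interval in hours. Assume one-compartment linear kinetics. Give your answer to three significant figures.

57.3 h

CL = 268 mL/min = 268 × 0.06 = 16.08 L/h
k = CL / Vd = 16.08 / 559.0 = 0.02877 h⁻¹
Between IV bolus doses, concentration decays as C = C₀·e^(−kτ), so C_peak/C_trough = e^(kτ).
τ_max = ln(C_peak/C_trough) / k = ln(30/5.77) / 0.02877 = 1.649 / 0.02877 = 57.32 h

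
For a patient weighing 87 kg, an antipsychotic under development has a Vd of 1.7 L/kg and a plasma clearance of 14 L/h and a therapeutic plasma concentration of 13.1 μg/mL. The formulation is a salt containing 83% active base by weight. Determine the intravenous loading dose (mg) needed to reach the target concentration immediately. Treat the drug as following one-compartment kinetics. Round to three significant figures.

2330 mg

Total Vd = 1.7 × 87 = 147.9 L
Loading dose depends on Vd (not clearance): it fills the distribution volume.
LD = Vd × C / S = 147.9 × 13.10 / 0.83 = 2334 mg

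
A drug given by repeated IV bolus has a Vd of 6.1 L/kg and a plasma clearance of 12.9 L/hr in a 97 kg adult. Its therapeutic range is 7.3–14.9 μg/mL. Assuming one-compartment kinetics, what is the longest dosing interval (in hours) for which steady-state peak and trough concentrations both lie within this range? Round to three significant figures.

32.7 h

Vd = 6.1 L/kg × 97 kg = 591.7 L
k = CL / Vd = 12.90 / 591.7 = 0.02180 h⁻¹
Between IV bolus doses, concentration decays as C = C₀·e^(−kτ), so C_peak/C_trough = e^(kτ).
τ_max = ln(C_peak/C_trough) / k = ln(14.9/7.3) / 0.02180 = 0.7135 / 0.02180 = 32.73 h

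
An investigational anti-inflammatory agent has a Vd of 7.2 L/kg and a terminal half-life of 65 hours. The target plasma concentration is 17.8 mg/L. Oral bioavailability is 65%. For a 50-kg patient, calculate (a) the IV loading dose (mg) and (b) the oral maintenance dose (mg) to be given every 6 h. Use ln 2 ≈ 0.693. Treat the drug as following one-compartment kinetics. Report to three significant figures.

Total Vd = 7.2 × 50 = 360.0 L
LD = Vd × C = 360.0 × 17.8 = 6408 mg
CL = 0.693 × Vd / t½ = 0.693 × 360.0 / 65 = 3.838 L/h
D = CL × Css × τ / F = 3.838 × 17.8 × 6 / 0.65 = 630.6 mg

(a) 6410 mg; (b) 631 mg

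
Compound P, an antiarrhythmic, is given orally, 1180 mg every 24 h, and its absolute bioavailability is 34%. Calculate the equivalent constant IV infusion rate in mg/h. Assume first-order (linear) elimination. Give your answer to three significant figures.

Equivalent systemic input: infusion rate = F·D/τ.
Rate = 0.34 × 1180 / 24 = 16.72 mg/h

16.7 mg/h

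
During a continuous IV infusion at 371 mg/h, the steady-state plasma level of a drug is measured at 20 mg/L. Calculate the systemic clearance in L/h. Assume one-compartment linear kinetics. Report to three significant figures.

At steady state, infusion rate = CL × Css, so CL = rate / Css.
CL = 371 / 20 = 18.55 L/h

18.6 L/h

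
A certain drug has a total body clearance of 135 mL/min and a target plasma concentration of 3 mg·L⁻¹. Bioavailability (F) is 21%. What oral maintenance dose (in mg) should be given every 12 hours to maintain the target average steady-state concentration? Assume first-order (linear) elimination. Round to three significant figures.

1390 mg

CL = 135 mL/min × 60/1000 = 8.100 L/h
D = CL × Css × τ / F = 8.100 × 3 × 12 / 0.21 = 1389 mg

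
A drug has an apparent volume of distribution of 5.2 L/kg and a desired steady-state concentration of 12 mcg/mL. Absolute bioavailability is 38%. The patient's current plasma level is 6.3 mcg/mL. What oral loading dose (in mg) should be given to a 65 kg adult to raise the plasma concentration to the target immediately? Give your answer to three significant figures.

Vd(total) = 65 kg × 5.2 L/kg = 338.0 L
Concentration deficit ΔC = 12 − 6.3 = 5.700 mg/L
LD = Vd × ΔC / F = 338.0 × 5.700 / 0.38 = 5070 mg

5070 mg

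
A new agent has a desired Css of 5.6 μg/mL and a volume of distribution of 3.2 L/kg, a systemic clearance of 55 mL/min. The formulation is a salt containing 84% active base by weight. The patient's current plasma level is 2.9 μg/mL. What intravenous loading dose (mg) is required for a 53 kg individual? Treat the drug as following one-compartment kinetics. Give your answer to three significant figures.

Total Vd = 3.2 × 53 = 169.6 L
Loading dose depends on Vd (not clearance): it fills the distribution volume.
Concentration deficit ΔC = 5.6 − 2.9 = 2.700 mg/L
LD = Vd × ΔC / S = 169.6 × 2.700 / 0.84 = 545.1 mg

545 mg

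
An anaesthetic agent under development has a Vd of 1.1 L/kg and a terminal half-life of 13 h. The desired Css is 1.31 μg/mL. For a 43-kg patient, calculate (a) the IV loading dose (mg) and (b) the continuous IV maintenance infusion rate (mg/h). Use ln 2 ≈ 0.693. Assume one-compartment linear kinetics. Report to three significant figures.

(a) 62.0 mg; (b) 3.30 mg/h

Vd = 1.1 L/kg × 43 kg = 47.30 L
LD = Vd × C = 47.30 × 1.31 = 61.96 mg
CL = 0.693 × Vd / t½ = 0.693 × 47.30 / 13 = 2.521 L/h
Infusion rate = CL × Css = 2.521 × 1.31 = 3.303 mg/h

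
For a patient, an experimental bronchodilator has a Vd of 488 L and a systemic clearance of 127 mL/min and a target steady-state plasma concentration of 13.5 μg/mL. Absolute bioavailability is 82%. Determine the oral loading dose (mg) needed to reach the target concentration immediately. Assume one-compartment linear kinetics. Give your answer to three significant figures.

8030 mg

LD = Vd × C / F = 488.0 × 13.50 / 0.82 = 8034 mg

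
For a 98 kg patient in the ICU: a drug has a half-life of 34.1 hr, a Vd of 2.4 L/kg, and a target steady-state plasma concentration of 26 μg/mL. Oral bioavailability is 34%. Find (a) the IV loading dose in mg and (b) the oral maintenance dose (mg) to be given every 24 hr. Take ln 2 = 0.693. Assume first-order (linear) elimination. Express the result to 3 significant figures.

Total Vd = 2.4 × 98 = 235.2 L
LD = Vd × C = 235.2 × 26 = 6115 mg
CL = 0.693 × Vd / t½ = 0.693 × 235.2 / 34.1 = 4.780 L/h
D = CL × Css × τ / F = 4.780 × 26 × 24 / 0.34 = 8773 mg

(a) 6120 mg; (b) 8770 mg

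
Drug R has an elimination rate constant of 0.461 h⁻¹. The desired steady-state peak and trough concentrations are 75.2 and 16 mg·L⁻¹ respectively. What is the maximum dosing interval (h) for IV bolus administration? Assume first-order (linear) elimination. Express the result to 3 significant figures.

3.36 h

Between IV bolus doses, concentration decays as C = C₀·e^(−kτ), so C_peak/C_trough = e^(kτ).
τ_max = ln(C_peak/C_trough) / k = ln(75.2/16) / 0.4610 = 1.548 / 0.4610 = 3.358 h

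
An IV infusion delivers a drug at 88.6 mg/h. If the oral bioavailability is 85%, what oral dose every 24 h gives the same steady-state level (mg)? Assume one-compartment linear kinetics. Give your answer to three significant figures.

2500 mg

To maintain the same Css, the systemic dosing rate must be unchanged: F·D/τ = infusion rate.
D = rate × τ / F = 88.6 × 24 / 0.85 = 2502 mg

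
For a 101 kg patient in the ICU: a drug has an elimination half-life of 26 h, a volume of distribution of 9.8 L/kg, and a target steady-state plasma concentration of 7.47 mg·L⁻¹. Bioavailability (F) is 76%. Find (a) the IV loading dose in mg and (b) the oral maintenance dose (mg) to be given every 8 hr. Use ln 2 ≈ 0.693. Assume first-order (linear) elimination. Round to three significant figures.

Vd = 9.8 L/kg × 101 kg = 989.8 L
LD = Vd × C = 989.8 × 7.47 = 7394 mg
CL = 0.693 × Vd / t½ = 0.693 × 989.8 / 26 = 26.38 L/h
D = CL × Css × τ / F = 26.38 × 7.47 × 8 / 0.76 = 2074 mg

(a) 7390 mg; (b) 2070 mg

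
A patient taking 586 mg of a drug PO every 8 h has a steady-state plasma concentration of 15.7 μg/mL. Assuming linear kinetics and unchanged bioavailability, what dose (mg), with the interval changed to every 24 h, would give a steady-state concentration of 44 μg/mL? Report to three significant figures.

For first-order elimination, Css ∝ F·D/(CL·τ); F and CL are unchanged, so Css ∝ D/τ.
D₂ = D₁ × (Css,target / Css,current) × (τ₂/τ₁) = 586 × (44/15.7) × (24/8) = 4927 mg

4930 mg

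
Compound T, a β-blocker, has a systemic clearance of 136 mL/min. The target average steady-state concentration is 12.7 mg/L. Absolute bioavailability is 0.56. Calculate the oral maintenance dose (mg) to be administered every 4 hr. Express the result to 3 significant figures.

CL = 136 mL/min = 136 × 0.06 = 8.160 L/h
D = CL × Css × τ / F = 8.160 × 12.7 × 4 / 0.56 = 740.2 mg

740 mg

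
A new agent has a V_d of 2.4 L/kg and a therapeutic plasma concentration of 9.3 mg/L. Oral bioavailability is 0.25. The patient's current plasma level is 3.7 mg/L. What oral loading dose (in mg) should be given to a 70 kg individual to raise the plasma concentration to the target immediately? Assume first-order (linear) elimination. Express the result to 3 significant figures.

3760 mg

Vd(total) = 70 kg × 2.4 L/kg = 168.0 L
Concentration deficit ΔC = 9.3 − 3.7 = 5.600 mg/L
LD = Vd × ΔC / F = 168.0 × 5.600 / 0.25 = 3763 mg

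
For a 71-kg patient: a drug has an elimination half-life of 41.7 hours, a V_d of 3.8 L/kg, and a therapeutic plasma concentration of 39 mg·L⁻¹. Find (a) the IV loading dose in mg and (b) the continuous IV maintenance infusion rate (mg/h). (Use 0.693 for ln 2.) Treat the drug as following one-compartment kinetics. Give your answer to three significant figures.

Vd = 3.8 L/kg × 71 kg = 269.8 L
LD = Vd × C = 269.8 × 39 = 10520 mg
CL = 0.693 × Vd / t½ = 0.693 × 269.8 / 41.7 = 4.484 L/h
Infusion rate = CL × Css = 4.484 × 39 = 174.9 mg/h

(a) 10500 mg; (b) 175 mg/h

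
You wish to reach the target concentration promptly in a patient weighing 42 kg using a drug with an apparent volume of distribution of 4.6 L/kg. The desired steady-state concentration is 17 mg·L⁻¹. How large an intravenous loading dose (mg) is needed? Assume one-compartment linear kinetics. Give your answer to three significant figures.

Vd(total) = 42 kg × 4.6 L/kg = 193.2 L
The loading dose fills Vd to the target concentration.
LD = Vd × C = 193.2 × 17.00 = 3284 mg

3280 mg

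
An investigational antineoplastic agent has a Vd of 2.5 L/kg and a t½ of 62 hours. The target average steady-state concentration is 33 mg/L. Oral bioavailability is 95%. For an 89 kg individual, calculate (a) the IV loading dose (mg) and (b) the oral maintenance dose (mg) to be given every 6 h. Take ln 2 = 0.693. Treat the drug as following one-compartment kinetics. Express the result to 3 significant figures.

Vd(total) = 89 kg × 2.5 L/kg = 222.5 L
LD = Vd × C = 222.5 × 33 = 7343 mg
CL = 0.693 × Vd / t½ = 0.693 × 222.5 / 62 = 2.487 L/h
D = CL × Css × τ / F = 2.487 × 33 × 6 / 0.95 = 518.3 mg

(a) 7340 mg; (b) 518 mg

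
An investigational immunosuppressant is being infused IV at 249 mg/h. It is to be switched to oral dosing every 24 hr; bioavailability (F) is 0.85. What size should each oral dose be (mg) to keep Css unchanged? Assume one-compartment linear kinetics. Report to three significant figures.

To maintain the same Css, the systemic dosing rate must be unchanged: F·D/τ = infusion rate.
D = rate × τ / F = 249 × 24 / 0.85 = 7031 mg

7030 mg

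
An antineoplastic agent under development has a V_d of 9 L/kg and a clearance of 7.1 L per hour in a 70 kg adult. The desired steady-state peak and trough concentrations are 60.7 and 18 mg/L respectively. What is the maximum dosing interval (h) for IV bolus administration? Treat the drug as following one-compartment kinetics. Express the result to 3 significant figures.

Vd(total) = 70 kg × 9 L/kg = 630.0 L
k = CL / Vd = 7.100 / 630.0 = 0.01127 h⁻¹
Between IV bolus doses, concentration decays as C = C₀·e^(−kτ), so C_peak/C_trough = e^(kτ).
τ_max = ln(C_peak/C_trough) / k = ln(60.7/18) / 0.01127 = 1.216 / 0.01127 = 107.9 h

108 h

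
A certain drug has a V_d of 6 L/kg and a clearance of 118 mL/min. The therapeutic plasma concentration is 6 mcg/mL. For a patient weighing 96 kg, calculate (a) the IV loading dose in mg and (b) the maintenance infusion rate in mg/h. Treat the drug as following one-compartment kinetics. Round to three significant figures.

Vd = 6 L/kg × 96 kg = 576.0 L
Loading dose = Vd × C = 576.0 × 6 = 3456 mg
Convert clearance: 118 mL/min × 60 min/h ÷ 1000 mL/L = 7.080 L/h
Maintenance infusion rate = CL × Css = 7.080 × 6 = 42.48 mg/h

(a) 3460 mg; (b) 42.5 mg/h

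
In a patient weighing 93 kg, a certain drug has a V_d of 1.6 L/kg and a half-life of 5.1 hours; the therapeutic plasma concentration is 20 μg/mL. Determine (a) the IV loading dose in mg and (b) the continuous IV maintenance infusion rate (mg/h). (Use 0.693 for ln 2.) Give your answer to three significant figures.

Total Vd = 1.6 × 93 = 148.8 L
LD = Vd × C = 148.8 × 20 = 2976 mg
CL = 0.693 × Vd / t½ = 0.693 × 148.8 / 5.1 = 20.22 L/h
Infusion rate = CL × Css = 20.22 × 20 = 404.4 mg/h

(a) 2980 mg; (b) 404 mg/h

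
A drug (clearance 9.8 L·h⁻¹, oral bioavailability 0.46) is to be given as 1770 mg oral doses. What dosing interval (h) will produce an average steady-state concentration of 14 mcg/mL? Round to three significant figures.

F·D/τ = CL·Css → τ = F·D / (CL·Css).
τ = 0.46 × 1770 / (9.8 × 14) = 5.934 h

5.93 h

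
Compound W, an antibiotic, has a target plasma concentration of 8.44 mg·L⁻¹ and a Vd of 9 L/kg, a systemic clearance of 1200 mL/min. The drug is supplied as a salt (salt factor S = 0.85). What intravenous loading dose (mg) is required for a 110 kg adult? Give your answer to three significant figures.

Total Vd = 9 × 110 = 990.0 L
The loading dose fills Vd to the target concentration; clearance is irrelevant here.
LD = Vd × C / S = 990.0 × 8.440 / 0.85 = 9830 mg

9830 mg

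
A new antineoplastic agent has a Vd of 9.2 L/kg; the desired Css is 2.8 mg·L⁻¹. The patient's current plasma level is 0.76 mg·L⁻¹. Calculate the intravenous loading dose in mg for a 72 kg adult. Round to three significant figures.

1350 mg

Vd = 9.2 L/kg × 72 kg = 662.4 L
Concentration deficit ΔC = 2.8 − 0.76 = 2.040 mg/L
LD = Vd × ΔC = 662.4 × 2.040 = 1351 mg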